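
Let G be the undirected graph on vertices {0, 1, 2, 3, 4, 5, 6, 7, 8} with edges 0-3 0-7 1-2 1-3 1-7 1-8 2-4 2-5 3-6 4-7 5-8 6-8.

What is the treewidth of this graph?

A width-3 tree decomposition is:
Bags: B1 = {2, 5, 6, 8}  B2 = {1, 2, 6, 8}  B3 = {1, 2, 3, 6}  B4 = {1, 2, 3, 4}  B5 = {1, 3, 4, 7}  B6 = {0, 3, 4, 7}
Tree: B1–B2, B2–B3, B3–B4, B4–B5, B5–B6
Every bag has size at most 4, so the width is 4 − 1 = 3 and tw(G) ≤ 3. For the lower bound: the 4 vertex sets {5,6,8}, {2}, {1}, {0,3,4,7} are disjoint, each induces a connected subgraph, and every pair is joined by at least one edge of G. Contracting each set to a single vertex therefore yields K_{4} as a minor, and since treewidth is minor-monotone, tw(G) ≥ tw(K_{4}) = 3. Therefore the treewidth is 3.

3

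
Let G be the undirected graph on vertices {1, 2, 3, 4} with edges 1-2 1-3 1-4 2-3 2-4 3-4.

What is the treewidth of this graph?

3

A width-3 tree decomposition is:
Bags: B1 = {1, 2, 3, 4}
Tree: (single bag)
A single bag containing all 4 vertices is trivially a valid decomposition of width 3. On the other hand G contains the 4-clique {1, 2, 3, 4}. A clique must lie in a single bag of any decomposition, so no decomposition can have width below 3. Hence tw(G) = 3 exactly.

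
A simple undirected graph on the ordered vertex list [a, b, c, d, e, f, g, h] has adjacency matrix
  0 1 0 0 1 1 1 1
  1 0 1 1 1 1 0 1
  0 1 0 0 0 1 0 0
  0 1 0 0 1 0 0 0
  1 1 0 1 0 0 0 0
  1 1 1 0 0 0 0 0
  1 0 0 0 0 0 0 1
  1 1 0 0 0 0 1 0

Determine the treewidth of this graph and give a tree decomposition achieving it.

Treewidth 2.
One such decomposition:
Bags: B1 = {a, b, f}  B2 = {b, c, f}  B3 = {a, b, e}  B4 = {b, d, e}  B5 = {a, b, h}  B6 = {a, g, h}
Tree: B1–B2, B1–B3, B3–B4, B1–B5, B5–B6

Each bag holds 3 vertices, so the decomposition has width 2, which upper-bounds the treewidth. For the lower bound, the 3 vertices {a, g, h} are pairwise adjacent, and any tree decomposition puts a clique entirely inside one bag — forcing width ≥ 2. The upper and lower bounds meet at 2, so that is the treewidth.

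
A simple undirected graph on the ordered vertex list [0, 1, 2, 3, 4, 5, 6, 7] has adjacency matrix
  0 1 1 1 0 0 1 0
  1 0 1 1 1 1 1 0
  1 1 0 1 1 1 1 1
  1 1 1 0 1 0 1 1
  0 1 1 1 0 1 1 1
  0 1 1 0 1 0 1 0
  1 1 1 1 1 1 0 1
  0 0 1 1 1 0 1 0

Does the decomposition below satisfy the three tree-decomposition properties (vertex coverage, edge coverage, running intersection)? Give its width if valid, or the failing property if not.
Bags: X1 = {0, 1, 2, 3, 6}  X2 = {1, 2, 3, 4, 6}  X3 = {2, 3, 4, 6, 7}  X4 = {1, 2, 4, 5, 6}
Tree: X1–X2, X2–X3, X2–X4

Checking the three conditions: (i) the bags cover all of {0, 1, 2, 3, 4, 5, 6, 7}; (ii) for each edge, some bag contains both endpoints; (iii) the bags containing any fixed vertex form a subtree. All hold, so the decomposition is valid with width 5 − 1 = 4.

Yes; width 4.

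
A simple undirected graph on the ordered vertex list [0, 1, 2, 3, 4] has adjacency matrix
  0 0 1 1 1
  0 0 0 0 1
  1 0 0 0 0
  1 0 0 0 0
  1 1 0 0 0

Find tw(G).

1

A width-1 tree decomposition is:
Bags: B1 = {0, 4}  B2 = {0, 3}  B3 = {0, 2}  B4 = {1, 4}
Tree: B1–B2, B2–B3, B1–B4
Each bag holds 2 vertices, so the decomposition has width 1, which upper-bounds the treewidth. G has an edge, so its treewidth is at least 1. The upper and lower bounds meet at 1, so that is the treewidth.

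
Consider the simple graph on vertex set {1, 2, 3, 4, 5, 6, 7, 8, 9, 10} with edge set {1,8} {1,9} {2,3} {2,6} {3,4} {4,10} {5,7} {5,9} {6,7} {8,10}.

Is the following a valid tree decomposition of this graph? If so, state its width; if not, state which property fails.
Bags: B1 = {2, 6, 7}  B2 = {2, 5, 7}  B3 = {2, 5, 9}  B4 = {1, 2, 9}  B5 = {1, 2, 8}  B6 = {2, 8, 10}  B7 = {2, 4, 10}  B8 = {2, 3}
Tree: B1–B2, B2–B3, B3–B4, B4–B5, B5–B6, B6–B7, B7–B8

A tree decomposition must satisfy three properties: every vertex lies in some bag; for every edge, both endpoints lie together in some bag; and for every vertex, the bags containing it form a connected subtree. Here edge (4,3) lies in no bag, so the decomposition is invalid.

No — edge (4,3) lies in no bag.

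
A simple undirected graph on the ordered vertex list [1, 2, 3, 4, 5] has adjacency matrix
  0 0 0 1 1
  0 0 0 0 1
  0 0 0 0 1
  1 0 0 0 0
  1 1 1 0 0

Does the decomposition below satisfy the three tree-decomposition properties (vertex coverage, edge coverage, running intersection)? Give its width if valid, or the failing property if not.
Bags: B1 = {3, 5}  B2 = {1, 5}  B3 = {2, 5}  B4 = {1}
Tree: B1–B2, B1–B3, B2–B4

A tree decomposition must satisfy three properties: every vertex lies in some bag; for every edge, both endpoints lie together in some bag; and for every vertex, the bags containing it form a connected subtree. Here vertex 4 appears in no bag, so the decomposition is invalid.

No — vertex 4 appears in no bag.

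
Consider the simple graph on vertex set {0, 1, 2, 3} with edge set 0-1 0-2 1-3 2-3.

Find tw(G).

2

A width-2 tree decomposition is:
Bags: B1 = {0, 1, 3}  B2 = {0, 2, 3}
Tree: B1–B2
Every bag has size at most 3, so the width is 3 − 1 = 2 and tw(G) ≤ 2. The edges 3–1–0–2–3 form a cycle, so G is not a tree and its treewidth is at least 2. Hence tw(G) = 2 exactly.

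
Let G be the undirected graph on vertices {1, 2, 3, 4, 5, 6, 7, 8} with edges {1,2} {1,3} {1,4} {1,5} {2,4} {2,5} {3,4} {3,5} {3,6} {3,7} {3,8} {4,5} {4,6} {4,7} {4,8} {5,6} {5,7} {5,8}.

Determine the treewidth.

A width-3 tree decomposition is:
Bags: B1 = {3, 4, 5, 8}  B2 = {1, 3, 4, 5}  B3 = {1, 2, 4, 5}  B4 = {3, 4, 5, 6}  B5 = {3, 4, 5, 7}
Tree: B1–B2, B2–B3, B2–B4, B2–B5
Every bag has size at most 4, so the width is 4 − 1 = 3 and tw(G) ≤ 3. Conversely, {1, 2, 4, 5} is a clique of size 4, and the vertices of any clique must share a bag in every tree decomposition; so some bag has ≥ 4 vertices and tw(G) ≥ 3. Combining the bounds, tw(G) = 3.

3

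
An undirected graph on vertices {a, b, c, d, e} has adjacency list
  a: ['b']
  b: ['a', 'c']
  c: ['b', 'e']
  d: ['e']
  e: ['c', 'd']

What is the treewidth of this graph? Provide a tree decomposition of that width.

Treewidth 1.
One such decomposition:
Bags: B1 = {d, e}  B2 = {c, e}  B3 = {b, c}  B4 = {a, b}
Tree: B1–B2, B2–B3, B3–B4

Every bag has size at most 2, so the width is 2 − 1 = 1 and tw(G) ≤ 1. G has an edge, so its treewidth is at least 1. Therefore the treewidth is 1.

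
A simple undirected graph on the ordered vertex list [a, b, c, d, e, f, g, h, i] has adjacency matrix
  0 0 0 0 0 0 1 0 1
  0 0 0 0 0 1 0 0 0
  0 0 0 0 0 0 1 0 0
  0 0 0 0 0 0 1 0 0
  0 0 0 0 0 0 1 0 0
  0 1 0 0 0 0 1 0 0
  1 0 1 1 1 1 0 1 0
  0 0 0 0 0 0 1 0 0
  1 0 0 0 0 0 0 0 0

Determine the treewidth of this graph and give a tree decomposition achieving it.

Treewidth 1.
Bags: B1 = {a, g}  B2 = {d, g}  B3 = {g, h}  B4 = {c, g}  B5 = {f, g}  B6 = {e, g}  B7 = {a, i}  B8 = {b, f}
Tree: B1–B2, B1–B3, B2–B4, B1–B5, B2–B6, B1–B7, B5–B8

Every bag has size at most 2, so the width is 2 − 1 = 1 and tw(G) ≤ 1. Since G has at least one edge (e.g. g–a), it is not an edgeless graph, so tw(G) ≥ 1. The upper and lower bounds meet at 1, so that is the treewidth.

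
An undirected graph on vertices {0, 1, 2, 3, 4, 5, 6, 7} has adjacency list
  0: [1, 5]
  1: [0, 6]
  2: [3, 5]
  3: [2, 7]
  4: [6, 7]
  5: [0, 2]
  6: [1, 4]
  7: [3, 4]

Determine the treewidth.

2

A width-2 tree decomposition is:
Bags: B1 = {2, 3, 7}  B2 = {2, 4, 7}  B3 = {2, 4, 6}  B4 = {1, 2, 6}  B5 = {0, 1, 2}  B6 = {0, 2, 5}
Tree: B1–B2, B2–B3, B3–B4, B4–B5, B5–B6
The largest bag has 3 vertices, giving width 2; this decomposition certifies tw(G) ≤ 2. The edges 2–3–7–4–6–1–0–5–2 form a cycle, so G is not a tree and its treewidth is at least 2. Hence tw(G) = 2 exactly.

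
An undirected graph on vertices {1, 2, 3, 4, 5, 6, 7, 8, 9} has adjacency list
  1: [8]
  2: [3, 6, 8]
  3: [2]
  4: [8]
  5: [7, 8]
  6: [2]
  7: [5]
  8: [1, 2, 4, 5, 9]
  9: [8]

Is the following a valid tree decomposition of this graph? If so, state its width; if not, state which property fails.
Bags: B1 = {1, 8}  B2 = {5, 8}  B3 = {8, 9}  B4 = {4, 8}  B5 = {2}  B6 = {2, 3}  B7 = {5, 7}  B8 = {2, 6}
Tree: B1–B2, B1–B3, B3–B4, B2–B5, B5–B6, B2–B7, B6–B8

A tree decomposition must satisfy three properties: every vertex lies in some bag; for every edge, both endpoints lie together in some bag; and for every vertex, the bags containing it form a connected subtree. Here edge (8,2) lies in no bag, so the decomposition is invalid.

No — edge (8,2) lies in no bag.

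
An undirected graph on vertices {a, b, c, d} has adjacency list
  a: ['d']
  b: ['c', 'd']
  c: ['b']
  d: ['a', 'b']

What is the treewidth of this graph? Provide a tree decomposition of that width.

The largest bag has 2 vertices, giving width 1; this decomposition certifies tw(G) ≤ 1. G has an edge, so its treewidth is at least 1. Combining the bounds, tw(G) = 1.

Treewidth 1.
One optimal decomposition is:
Bags: B1 = {a, d}  B2 = {b, d}  B3 = {b, c}
Tree: B1–B2, B2–B3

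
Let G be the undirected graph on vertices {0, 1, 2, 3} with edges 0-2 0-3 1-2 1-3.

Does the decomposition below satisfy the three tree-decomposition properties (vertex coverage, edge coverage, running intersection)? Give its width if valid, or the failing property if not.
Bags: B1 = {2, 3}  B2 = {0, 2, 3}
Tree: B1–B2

A tree decomposition must satisfy three properties: every vertex lies in some bag; for every edge, both endpoints lie together in some bag; and for every vertex, the bags containing it form a connected subtree. Here vertex 1 appears in no bag, so the decomposition is invalid.

No — vertex 1 appears in no bag.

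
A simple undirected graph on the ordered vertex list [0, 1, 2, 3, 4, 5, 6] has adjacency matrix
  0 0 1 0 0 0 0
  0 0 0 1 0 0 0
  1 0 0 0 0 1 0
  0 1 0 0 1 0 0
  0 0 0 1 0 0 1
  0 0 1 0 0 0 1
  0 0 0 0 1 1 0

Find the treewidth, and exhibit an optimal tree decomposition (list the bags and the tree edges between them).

Every bag has size at most 2, so the width is 2 − 1 = 1 and tw(G) ≤ 1. G has an edge, so its treewidth is at least 1. Therefore the treewidth is 1.

Treewidth 1.
Bags: B1 = {0, 2}  B2 = {2, 5}  B3 = {5, 6}  B4 = {4, 6}  B5 = {3, 4}  B6 = {1, 3}
Tree: B1–B2, B2–B3, B3–B4, B4–B5, B5–B6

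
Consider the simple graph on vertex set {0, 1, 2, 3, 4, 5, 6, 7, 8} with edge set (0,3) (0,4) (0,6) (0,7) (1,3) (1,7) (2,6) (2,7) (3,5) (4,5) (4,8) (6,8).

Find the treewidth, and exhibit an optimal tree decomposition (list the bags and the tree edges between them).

Each bag holds 4 vertices, so the decomposition has width 3, which upper-bounds the treewidth. For the lower bound: the 4 vertex sets {1,3,5}, {4}, {0}, {2,6,7,8} are disjoint, each induces a connected subgraph, and every pair is joined by at least one edge of G. Contracting each set to a single vertex therefore yields K_{4} as a minor, and since treewidth is minor-monotone, tw(G) ≥ tw(K_{4}) = 3. Hence tw(G) = 3 exactly.

Treewidth 3.
One such decomposition:
Bags: B1 = {1, 3, 4, 5}  B2 = {0, 1, 3, 4}  B3 = {0, 1, 4, 7}  B4 = {0, 4, 7, 8}  B5 = {0, 6, 7, 8}  B6 = {2, 6, 7, 8}
Tree: B1–B2, B2–B3, B3–B4, B4–B5, B5–B6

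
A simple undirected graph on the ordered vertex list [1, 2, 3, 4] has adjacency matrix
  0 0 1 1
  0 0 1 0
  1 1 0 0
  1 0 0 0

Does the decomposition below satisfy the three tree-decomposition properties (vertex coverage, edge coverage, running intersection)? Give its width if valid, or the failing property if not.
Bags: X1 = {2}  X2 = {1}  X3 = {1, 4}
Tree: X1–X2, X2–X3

A tree decomposition must satisfy three properties: every vertex lies in some bag; for every edge, both endpoints lie together in some bag; and for every vertex, the bags containing it form a connected subtree. Here vertex 3 appears in no bag, so the decomposition is invalid.

No — vertex 3 appears in no bag.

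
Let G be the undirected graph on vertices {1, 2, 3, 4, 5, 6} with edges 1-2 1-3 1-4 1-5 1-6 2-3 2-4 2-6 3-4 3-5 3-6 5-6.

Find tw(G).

3

A width-3 tree decomposition is:
Bags: B1 = {1, 2, 3, 6}  B2 = {1, 2, 3, 4}  B3 = {1, 3, 5, 6}
Tree: B1–B2, B1–B3
Each bag holds 4 vertices, so the decomposition has width 3, which upper-bounds the treewidth. For the lower bound, the 4 vertices {1, 2, 3, 4} are pairwise adjacent, and any tree decomposition puts a clique entirely inside one bag — forcing width ≥ 3. Combining the bounds, tw(G) = 3.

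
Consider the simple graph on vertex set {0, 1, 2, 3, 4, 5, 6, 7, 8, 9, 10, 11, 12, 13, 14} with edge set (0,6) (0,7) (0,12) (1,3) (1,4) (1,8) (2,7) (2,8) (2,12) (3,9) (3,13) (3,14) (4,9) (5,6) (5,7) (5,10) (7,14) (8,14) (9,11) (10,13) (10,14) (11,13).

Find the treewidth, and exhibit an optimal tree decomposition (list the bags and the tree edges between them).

Every bag has size at most 4, so the width is 4 − 1 = 3 and tw(G) ≤ 3. For the lower bound: the 4 vertex sets {4,9,11}, {1}, {3}, {8,10,13,14} are disjoint, each induces a connected subgraph, and every pair is joined by at least one edge of G. Contracting each set to a single vertex therefore yields K_{4} as a minor, and since treewidth is minor-monotone, tw(G) ≥ tw(K_{4}) = 3. Therefore the treewidth is 3.

Treewidth 3.
Bags: B1 = {1, 4, 9, 11}  B2 = {1, 3, 9, 11}  B3 = {1, 3, 11, 13}  B4 = {1, 3, 8, 13}  B5 = {3, 8, 13, 14}  B6 = {8, 10, 13, 14}  B7 = {2, 8, 10, 14}  B8 = {2, 7, 10, 14}  B9 = {2, 5, 7, 10}  B10 = {2, 5, 7, 12}  B11 = {0, 5, 7, 12}  B12 = {0, 5, 6, 12}
Tree: B1–B2, B2–B3, B3–B4, B4–B5, B5–B6, B6–B7, B7–B8, B8–B9, B9–B10, B10–B11, B11–B12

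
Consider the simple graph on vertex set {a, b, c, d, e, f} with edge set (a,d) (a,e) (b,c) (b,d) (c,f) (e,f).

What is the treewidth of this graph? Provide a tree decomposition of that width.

Every bag has size at most 3, so the width is 3 − 1 = 2 and tw(G) ≤ 2. Since c–f–e–a–d–b–c is a cycle in G, G is not acyclic. Forests are exactly the graphs of treewidth ≤ 1, so tw(G) ≥ 2. The upper and lower bounds meet at 2, so that is the treewidth.

Treewidth 2.
Bags: B1 = {c, e, f}  B2 = {a, c, e}  B3 = {a, c, d}  B4 = {b, c, d}
Tree: B1–B2, B2–B3, B3–B4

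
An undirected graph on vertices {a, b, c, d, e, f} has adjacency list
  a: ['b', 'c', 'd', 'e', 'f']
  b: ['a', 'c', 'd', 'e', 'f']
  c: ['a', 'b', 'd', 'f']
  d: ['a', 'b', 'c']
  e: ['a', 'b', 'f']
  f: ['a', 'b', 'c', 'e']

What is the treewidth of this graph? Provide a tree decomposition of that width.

Every bag has size at most 4, so the width is 4 − 1 = 3 and tw(G) ≤ 3. On the other hand G contains the 4-clique {a, b, e, f}. A clique must lie in a single bag of any decomposition, so no decomposition can have width below 3. Hence tw(G) = 3 exactly.

Treewidth 3.
Bags: B1 = {a, b, e, f}  B2 = {a, b, c, f}  B3 = {a, b, c, d}
Tree: B1–B2, B2–B3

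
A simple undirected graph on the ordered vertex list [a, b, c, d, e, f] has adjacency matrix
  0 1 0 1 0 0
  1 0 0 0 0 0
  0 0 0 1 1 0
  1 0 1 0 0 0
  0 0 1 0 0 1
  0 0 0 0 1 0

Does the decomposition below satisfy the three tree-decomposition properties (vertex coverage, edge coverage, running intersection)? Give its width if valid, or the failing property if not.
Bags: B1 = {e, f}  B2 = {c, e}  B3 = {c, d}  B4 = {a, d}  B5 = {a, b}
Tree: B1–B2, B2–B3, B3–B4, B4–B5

Yes; width 1.

Every vertex of G appears in some bag (union = {a, b, c, d, e, f}); every edge is covered by a bag; and for each vertex v the set of bags containing v is connected in the bag tree. The decomposition is therefore valid. The largest bag has 2 vertices, so the width is 1.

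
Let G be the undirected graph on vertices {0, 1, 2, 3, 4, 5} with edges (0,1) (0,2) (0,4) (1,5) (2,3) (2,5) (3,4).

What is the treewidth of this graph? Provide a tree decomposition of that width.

The largest bag has 3 vertices, giving width 2; this decomposition certifies tw(G) ≤ 2. The edges 3–4–0–2–3 form a cycle, so G is not a tree and its treewidth is at least 2. Combining the bounds, tw(G) = 2.

Treewidth 2.
One optimal decomposition is:
Bags: B1 = {2, 3, 4}  B2 = {0, 2, 4}  B3 = {0, 2, 5}  B4 = {0, 1, 5}
Tree: B1–B2, B2–B3, B3–B4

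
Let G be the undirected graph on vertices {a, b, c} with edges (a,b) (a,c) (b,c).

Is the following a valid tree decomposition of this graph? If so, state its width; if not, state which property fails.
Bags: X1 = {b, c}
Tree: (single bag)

No — vertex a appears in no bag.

A tree decomposition must satisfy three properties: every vertex lies in some bag; for every edge, both endpoints lie together in some bag; and for every vertex, the bags containing it form a connected subtree. Here vertex a appears in no bag, so the decomposition is invalid.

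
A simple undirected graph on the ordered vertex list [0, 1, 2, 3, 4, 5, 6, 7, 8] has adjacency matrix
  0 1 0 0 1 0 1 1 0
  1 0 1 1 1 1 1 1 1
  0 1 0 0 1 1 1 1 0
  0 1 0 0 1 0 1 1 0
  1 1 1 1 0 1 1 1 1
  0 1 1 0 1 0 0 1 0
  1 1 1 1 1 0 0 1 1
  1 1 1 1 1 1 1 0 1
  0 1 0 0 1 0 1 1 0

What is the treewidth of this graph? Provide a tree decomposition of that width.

Treewidth 4.
One optimal decomposition is:
Bags: B1 = {1, 2, 4, 6, 7}  B2 = {1, 4, 6, 7, 8}  B3 = {1, 3, 4, 6, 7}  B4 = {1, 2, 4, 5, 7}  B5 = {0, 1, 4, 6, 7}
Tree: B1–B2, B1–B3, B1–B4, B3–B5

The largest bag has 5 vertices, giving width 4; this decomposition certifies tw(G) ≤ 4. On the other hand G contains the 5-clique {1, 2, 4, 5, 7}. A clique must lie in a single bag of any decomposition, so no decomposition can have width below 4. The upper and lower bounds meet at 4, so that is the treewidth.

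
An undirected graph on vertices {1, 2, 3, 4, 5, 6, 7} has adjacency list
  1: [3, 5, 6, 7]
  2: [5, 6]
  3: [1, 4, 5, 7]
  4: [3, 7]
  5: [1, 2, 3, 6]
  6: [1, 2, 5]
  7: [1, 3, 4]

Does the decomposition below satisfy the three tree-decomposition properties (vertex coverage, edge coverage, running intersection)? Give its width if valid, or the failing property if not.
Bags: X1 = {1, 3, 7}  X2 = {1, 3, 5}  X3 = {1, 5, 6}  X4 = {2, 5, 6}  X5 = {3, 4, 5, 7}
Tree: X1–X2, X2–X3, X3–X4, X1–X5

A tree decomposition must satisfy three properties: every vertex lies in some bag; for every edge, both endpoints lie together in some bag; and for every vertex, the bags containing it form a connected subtree. Here bags containing vertex 5 are not connected in the tree, so the decomposition is invalid.

No — bags containing vertex 5 are not connected in the tree.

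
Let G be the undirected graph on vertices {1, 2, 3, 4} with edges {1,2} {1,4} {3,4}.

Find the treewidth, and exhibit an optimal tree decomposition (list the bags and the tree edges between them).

The largest bag has 2 vertices, giving width 1; this decomposition certifies tw(G) ≤ 1. Any graph with an edge has treewidth ≥ 1, and G has the edge 3–4. Combining the bounds, tw(G) = 1.

Treewidth 1.
Bags: B1 = {3, 4}  B2 = {1, 4}  B3 = {1, 2}
Tree: B1–B2, B2–B3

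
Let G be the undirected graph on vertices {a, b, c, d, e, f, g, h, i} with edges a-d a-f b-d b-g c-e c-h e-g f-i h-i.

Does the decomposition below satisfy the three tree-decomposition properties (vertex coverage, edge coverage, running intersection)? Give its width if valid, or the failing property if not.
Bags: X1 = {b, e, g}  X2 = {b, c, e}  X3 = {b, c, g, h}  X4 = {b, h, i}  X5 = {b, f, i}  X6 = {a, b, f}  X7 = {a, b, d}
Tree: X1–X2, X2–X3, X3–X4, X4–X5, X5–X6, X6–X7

No — bags containing vertex g are not connected in the tree.

A tree decomposition must satisfy three properties: every vertex lies in some bag; for every edge, both endpoints lie together in some bag; and for every vertex, the bags containing it form a connected subtree. Here bags containing vertex g are not connected in the tree, so the decomposition is invalid.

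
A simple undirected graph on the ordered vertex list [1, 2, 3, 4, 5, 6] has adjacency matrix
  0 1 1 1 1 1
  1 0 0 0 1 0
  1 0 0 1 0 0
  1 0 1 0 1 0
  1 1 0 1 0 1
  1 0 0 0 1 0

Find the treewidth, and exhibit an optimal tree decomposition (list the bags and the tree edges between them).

Each bag holds 3 vertices, so the decomposition has width 2, which upper-bounds the treewidth. On the other hand G contains the 3-clique {1, 3, 4}. A clique must lie in a single bag of any decomposition, so no decomposition can have width below 2. Therefore the treewidth is 2.

Treewidth 2.
One such decomposition:
Bags: B1 = {1, 5, 6}  B2 = {1, 4, 5}  B3 = {1, 2, 5}  B4 = {1, 3, 4}
Tree: B1–B2, B1–B3, B2–B4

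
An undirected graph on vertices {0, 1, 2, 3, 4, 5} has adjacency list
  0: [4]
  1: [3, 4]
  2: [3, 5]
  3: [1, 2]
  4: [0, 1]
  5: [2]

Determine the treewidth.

A width-1 tree decomposition is:
Bags: B1 = {0, 4}  B2 = {1, 4}  B3 = {1, 3}  B4 = {2, 3}  B5 = {2, 5}
Tree: B1–B2, B2–B3, B3–B4, B4–B5
Every bag has size at most 2, so the width is 2 − 1 = 1 and tw(G) ≤ 1. Any graph with an edge has treewidth ≥ 1, and G has the edge 0–4. Therefore the treewidth is 1.

1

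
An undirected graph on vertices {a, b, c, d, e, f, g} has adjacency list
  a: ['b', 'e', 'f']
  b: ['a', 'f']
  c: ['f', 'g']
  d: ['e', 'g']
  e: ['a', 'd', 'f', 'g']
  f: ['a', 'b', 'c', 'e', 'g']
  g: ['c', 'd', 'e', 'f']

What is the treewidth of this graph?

A width-2 tree decomposition is:
Bags: B1 = {d, e, g}  B2 = {e, f, g}  B3 = {c, f, g}  B4 = {a, e, f}  B5 = {a, b, f}
Tree: B1–B2, B2–B3, B2–B4, B4–B5
The largest bag has 3 vertices, giving width 2; this decomposition certifies tw(G) ≤ 2. For the lower bound, the 3 vertices {d, e, g} are pairwise adjacent, and any tree decomposition puts a clique entirely inside one bag — forcing width ≥ 2. The upper and lower bounds meet at 2, so that is the treewidth.

2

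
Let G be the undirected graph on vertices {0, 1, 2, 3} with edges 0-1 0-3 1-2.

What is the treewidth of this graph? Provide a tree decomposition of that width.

The largest bag has 2 vertices, giving width 1; this decomposition certifies tw(G) ≤ 1. Since G has at least one edge (e.g. 1–0), it is not an edgeless graph, so tw(G) ≥ 1. Therefore the treewidth is 1.

Treewidth 1.
One optimal decomposition is:
Bags: B1 = {0, 1}  B2 = {1, 2}  B3 = {0, 3}
Tree: B1–B2, B1–B3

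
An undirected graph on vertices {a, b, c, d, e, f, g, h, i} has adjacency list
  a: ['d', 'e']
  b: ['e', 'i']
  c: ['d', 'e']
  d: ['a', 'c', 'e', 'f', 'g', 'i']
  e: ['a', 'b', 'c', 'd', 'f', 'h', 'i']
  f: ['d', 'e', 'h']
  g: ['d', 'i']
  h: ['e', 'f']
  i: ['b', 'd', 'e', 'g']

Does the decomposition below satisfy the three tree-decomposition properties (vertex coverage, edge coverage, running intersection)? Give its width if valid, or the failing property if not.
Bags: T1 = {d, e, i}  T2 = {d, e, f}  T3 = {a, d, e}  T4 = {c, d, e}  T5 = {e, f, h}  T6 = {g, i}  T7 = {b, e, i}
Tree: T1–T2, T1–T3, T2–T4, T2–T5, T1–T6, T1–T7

No — edge (d,g) lies in no bag.

A tree decomposition must satisfy three properties: every vertex lies in some bag; for every edge, both endpoints lie together in some bag; and for every vertex, the bags containing it form a connected subtree. Here edge (d,g) lies in no bag, so the decomposition is invalid.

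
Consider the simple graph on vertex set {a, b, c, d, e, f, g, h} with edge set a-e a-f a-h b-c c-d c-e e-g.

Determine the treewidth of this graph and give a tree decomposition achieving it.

Treewidth 1.
One such decomposition:
Bags: B1 = {b, c}  B2 = {c, e}  B3 = {e, g}  B4 = {a, e}  B5 = {a, f}  B6 = {a, h}  B7 = {c, d}
Tree: B1–B2, B2–B3, B3–B4, B4–B5, B5–B6, B1–B7

Every bag has size at most 2, so the width is 2 − 1 = 1 and tw(G) ≤ 1. G has an edge, so its treewidth is at least 1. Combining the bounds, tw(G) = 1.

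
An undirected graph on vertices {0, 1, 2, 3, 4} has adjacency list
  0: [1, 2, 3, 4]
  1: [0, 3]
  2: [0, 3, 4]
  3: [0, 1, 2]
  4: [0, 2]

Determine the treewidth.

A width-2 tree decomposition is:
Bags: B1 = {0, 1, 3}  B2 = {0, 2, 3}  B3 = {0, 2, 4}
Tree: B1–B2, B2–B3
Every bag has size at most 3, so the width is 3 − 1 = 2 and tw(G) ≤ 2. On the other hand G contains the 3-clique {0, 1, 3}. A clique must lie in a single bag of any decomposition, so no decomposition can have width below 2. Hence tw(G) = 2 exactly.

2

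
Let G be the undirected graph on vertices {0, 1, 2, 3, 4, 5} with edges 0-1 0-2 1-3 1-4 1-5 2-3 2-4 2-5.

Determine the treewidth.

A width-2 tree decomposition is:
Bags: B1 = {1, 2, 5}  B2 = {0, 1, 2}  B3 = {1, 2, 3}  B4 = {1, 2, 4}
Tree: B1–B2, B2–B3, B3–B4
The largest bag has 3 vertices, giving width 2; this decomposition certifies tw(G) ≤ 2. For the lower bound, G contains the cycle 5–1–0–2–5, so G is not a forest; only forests have treewidth ≤ 1, hence tw(G) ≥ 2. Hence tw(G) = 2 exactly.

2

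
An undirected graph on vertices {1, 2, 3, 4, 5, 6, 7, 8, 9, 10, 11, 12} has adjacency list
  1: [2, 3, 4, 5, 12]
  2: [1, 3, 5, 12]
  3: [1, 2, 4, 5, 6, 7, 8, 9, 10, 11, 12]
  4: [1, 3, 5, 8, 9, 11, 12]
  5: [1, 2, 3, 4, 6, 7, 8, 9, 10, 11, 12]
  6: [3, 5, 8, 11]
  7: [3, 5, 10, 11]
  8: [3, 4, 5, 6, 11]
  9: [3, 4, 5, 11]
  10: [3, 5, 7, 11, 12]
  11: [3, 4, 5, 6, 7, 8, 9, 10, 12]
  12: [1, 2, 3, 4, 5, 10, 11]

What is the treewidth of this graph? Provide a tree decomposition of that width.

Treewidth 4.
One optimal decomposition is:
Bags: B1 = {1, 3, 4, 5, 12}  B2 = {3, 4, 5, 11, 12}  B3 = {3, 4, 5, 8, 11}  B4 = {1, 2, 3, 5, 12}  B5 = {3, 4, 5, 9, 11}  B6 = {3, 5, 10, 11, 12}  B7 = {3, 5, 6, 8, 11}  B8 = {3, 5, 7, 10, 11}
Tree: B1–B2, B2–B3, B1–B4, B3–B5, B2–B6, B3–B7, B6–B8

Each bag holds 5 vertices, so the decomposition has width 4, which upper-bounds the treewidth. On the other hand G contains the 5-clique {1, 2, 3, 5, 12}. A clique must lie in a single bag of any decomposition, so no decomposition can have width below 4. Therefore the treewidth is 4.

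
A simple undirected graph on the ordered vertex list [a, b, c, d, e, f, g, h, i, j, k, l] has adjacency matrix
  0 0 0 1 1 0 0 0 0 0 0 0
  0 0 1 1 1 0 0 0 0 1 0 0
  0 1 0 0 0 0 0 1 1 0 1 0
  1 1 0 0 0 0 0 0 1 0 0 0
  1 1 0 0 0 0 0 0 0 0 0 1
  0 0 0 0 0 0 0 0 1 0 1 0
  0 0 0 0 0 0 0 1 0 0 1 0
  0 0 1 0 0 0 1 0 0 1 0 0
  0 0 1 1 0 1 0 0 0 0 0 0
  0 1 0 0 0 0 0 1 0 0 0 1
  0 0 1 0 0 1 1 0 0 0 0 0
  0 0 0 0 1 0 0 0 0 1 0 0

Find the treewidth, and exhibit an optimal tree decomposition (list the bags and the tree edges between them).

The largest bag has 4 vertices, giving width 3; this decomposition certifies tw(G) ≤ 3. For the lower bound: the 4 vertex sets {a,e,l}, {j}, {b}, {c,d,h,i} are disjoint, each induces a connected subgraph, and every pair is joined by at least one edge of G. Contracting each set to a single vertex therefore yields K_{4} as a minor, and since treewidth is minor-monotone, tw(G) ≥ tw(K_{4}) = 3. The upper and lower bounds meet at 3, so that is the treewidth.

Treewidth 3.
One optimal decomposition is:
Bags: B1 = {a, e, j, l}  B2 = {a, b, e, j}  B3 = {a, b, d, j}  B4 = {b, d, h, j}  B5 = {b, c, d, h}  B6 = {c, d, h, i}  B7 = {c, g, h, i}  B8 = {c, g, i, k}  B9 = {f, g, i, k}
Tree: B1–B2, B2–B3, B3–B4, B4–B5, B5–B6, B6–B7, B7–B8, B8–B9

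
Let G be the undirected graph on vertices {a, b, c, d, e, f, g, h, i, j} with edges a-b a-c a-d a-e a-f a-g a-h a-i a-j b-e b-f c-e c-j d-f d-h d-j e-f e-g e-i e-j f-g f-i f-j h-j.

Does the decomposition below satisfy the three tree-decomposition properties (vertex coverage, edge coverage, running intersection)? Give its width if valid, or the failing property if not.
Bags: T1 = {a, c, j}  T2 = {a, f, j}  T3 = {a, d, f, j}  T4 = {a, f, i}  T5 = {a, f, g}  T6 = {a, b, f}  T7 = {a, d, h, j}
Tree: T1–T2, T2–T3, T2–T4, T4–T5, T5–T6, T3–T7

A tree decomposition must satisfy three properties: every vertex lies in some bag; for every edge, both endpoints lie together in some bag; and for every vertex, the bags containing it form a connected subtree. Here vertex e appears in no bag, so the decomposition is invalid.

No — vertex e appears in no bag.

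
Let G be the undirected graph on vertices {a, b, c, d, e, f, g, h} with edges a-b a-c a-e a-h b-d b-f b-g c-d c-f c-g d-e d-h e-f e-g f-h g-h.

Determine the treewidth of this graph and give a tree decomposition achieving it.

Each bag holds 5 vertices, so the decomposition has width 4, which upper-bounds the treewidth. For the lower bound: the 5 vertex sets {c,g}, {a,h}, {b,f}, {d}, {e} are disjoint, each induces a connected subgraph, and every pair is joined by at least one edge of G. Contracting each set to a single vertex therefore yields K_{5} as a minor, and since treewidth is minor-monotone, tw(G) ≥ tw(K_{5}) = 4. Therefore the treewidth is 4.

Treewidth 4.
One optimal decomposition is:
Bags: B1 = {a, c, d, f, g}  B2 = {a, d, f, g, h}  B3 = {a, b, d, f, g}  B4 = {a, d, e, f, g}
Tree: B1–B2, B2–B3, B3–B4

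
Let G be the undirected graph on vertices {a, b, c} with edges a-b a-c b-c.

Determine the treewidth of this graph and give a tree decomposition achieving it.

With just one bag of size 3, the width is 3 − 1 = 2, so tw(G) ≤ 2. For the lower bound, the 3 vertices {a, b, c} are pairwise adjacent, and any tree decomposition puts a clique entirely inside one bag — forcing width ≥ 2. The upper and lower bounds meet at 2, so that is the treewidth.

Treewidth 2.
Bags: B1 = {a, b, c}
Tree: (single bag)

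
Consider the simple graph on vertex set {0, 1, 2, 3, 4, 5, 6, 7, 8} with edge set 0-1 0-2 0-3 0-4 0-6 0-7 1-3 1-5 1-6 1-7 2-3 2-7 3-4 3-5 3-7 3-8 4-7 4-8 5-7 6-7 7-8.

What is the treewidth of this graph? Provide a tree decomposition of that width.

The largest bag has 4 vertices, giving width 3; this decomposition certifies tw(G) ≤ 3. For the lower bound, the 4 vertices {0, 1, 3, 7} are pairwise adjacent, and any tree decomposition puts a clique entirely inside one bag — forcing width ≥ 3. Therefore the treewidth is 3.

Treewidth 3.
One optimal decomposition is:
Bags: B1 = {0, 1, 3, 7}  B2 = {0, 3, 4, 7}  B3 = {0, 2, 3, 7}  B4 = {1, 3, 5, 7}  B5 = {3, 4, 7, 8}  B6 = {0, 1, 6, 7}
Tree: B1–B2, B2–B3, B1–B4, B2–B5, B1–B6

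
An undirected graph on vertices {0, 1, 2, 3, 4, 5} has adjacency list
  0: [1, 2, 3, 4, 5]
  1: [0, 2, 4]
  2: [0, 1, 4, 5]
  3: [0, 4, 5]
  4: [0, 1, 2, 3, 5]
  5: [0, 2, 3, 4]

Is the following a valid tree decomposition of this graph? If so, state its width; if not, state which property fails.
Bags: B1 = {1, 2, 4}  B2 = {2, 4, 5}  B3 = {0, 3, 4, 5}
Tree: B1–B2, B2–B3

No — edge (1,0) lies in no bag.

A tree decomposition must satisfy three properties: every vertex lies in some bag; for every edge, both endpoints lie together in some bag; and for every vertex, the bags containing it form a connected subtree. Here edge (1,0) lies in no bag, so the decomposition is invalid.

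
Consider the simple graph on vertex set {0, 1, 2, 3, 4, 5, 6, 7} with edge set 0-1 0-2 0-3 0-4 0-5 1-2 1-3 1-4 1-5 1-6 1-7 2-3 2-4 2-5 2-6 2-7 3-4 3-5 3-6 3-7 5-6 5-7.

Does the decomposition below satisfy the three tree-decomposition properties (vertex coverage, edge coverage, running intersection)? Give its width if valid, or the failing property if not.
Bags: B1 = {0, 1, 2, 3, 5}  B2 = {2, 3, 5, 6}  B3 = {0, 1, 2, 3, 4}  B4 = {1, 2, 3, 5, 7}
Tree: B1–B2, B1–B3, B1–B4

No — edge (1,6) lies in no bag.

A tree decomposition must satisfy three properties: every vertex lies in some bag; for every edge, both endpoints lie together in some bag; and for every vertex, the bags containing it form a connected subtree. Here edge (1,6) lies in no bag, so the decomposition is invalid.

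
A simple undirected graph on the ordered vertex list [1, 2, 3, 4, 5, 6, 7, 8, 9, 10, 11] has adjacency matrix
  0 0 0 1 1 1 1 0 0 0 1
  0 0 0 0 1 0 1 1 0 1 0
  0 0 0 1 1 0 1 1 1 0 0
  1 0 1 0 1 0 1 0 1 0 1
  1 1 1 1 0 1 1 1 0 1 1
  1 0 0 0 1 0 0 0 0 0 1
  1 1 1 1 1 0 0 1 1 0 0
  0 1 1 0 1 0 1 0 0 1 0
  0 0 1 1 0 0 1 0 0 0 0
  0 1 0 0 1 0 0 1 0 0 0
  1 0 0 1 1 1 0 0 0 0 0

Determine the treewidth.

A width-3 tree decomposition is:
Bags: B1 = {3, 4, 7, 9}  B2 = {3, 4, 5, 7}  B3 = {1, 4, 5, 7}  B4 = {3, 5, 7, 8}  B5 = {2, 5, 7, 8}  B6 = {1, 4, 5, 11}  B7 = {2, 5, 8, 10}  B8 = {1, 5, 6, 11}
Tree: B1–B2, B2–B3, B2–B4, B4–B5, B3–B6, B5–B7, B6–B8
Every bag has size at most 4, so the width is 4 − 1 = 3 and tw(G) ≤ 3. Conversely, {3, 4, 7, 9} is a clique of size 4, and the vertices of any clique must share a bag in every tree decomposition; so some bag has ≥ 4 vertices and tw(G) ≥ 3. Hence tw(G) = 3 exactly.

3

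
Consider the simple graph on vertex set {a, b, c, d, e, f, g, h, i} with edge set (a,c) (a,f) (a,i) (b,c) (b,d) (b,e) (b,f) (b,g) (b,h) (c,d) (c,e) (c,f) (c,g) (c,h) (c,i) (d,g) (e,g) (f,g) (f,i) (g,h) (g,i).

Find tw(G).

3

A width-3 tree decomposition is:
Bags: B1 = {b, c, d, g}  B2 = {b, c, e, g}  B3 = {b, c, f, g}  B4 = {c, f, g, i}  B5 = {a, c, f, i}  B6 = {b, c, g, h}
Tree: B1–B2, B2–B3, B3–B4, B4–B5, B2–B6
Each bag holds 4 vertices, so the decomposition has width 3, which upper-bounds the treewidth. For the lower bound, the 4 vertices {b, c, d, g} are pairwise adjacent, and any tree decomposition puts a clique entirely inside one bag — forcing width ≥ 3. Hence tw(G) = 3 exactly.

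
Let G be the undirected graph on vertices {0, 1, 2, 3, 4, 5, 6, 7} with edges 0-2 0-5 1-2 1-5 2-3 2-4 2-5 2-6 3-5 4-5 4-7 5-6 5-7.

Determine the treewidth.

A width-2 tree decomposition is:
Bags: B1 = {2, 5, 6}  B2 = {2, 4, 5}  B3 = {1, 2, 5}  B4 = {2, 3, 5}  B5 = {4, 5, 7}  B6 = {0, 2, 5}
Tree: B1–B2, B1–B3, B2–B4, B2–B5, B4–B6
Every bag has size at most 3, so the width is 3 − 1 = 2 and tw(G) ≤ 2. On the other hand G contains the 3-clique {0, 2, 5}. A clique must lie in a single bag of any decomposition, so no decomposition can have width below 2. Combining the bounds, tw(G) = 2.

2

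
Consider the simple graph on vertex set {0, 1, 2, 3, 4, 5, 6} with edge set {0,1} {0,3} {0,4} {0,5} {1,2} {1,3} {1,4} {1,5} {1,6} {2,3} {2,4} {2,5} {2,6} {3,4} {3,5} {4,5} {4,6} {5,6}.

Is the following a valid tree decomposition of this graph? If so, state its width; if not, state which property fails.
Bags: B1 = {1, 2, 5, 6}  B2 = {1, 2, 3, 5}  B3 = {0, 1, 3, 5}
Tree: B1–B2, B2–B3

No — vertex 4 appears in no bag.

A tree decomposition must satisfy three properties: every vertex lies in some bag; for every edge, both endpoints lie together in some bag; and for every vertex, the bags containing it form a connected subtree. Here vertex 4 appears in no bag, so the decomposition is invalid.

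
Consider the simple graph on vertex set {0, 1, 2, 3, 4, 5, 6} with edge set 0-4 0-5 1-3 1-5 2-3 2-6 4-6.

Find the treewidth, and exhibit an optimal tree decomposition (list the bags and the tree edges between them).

Every bag has size at most 3, so the width is 3 − 1 = 2 and tw(G) ≤ 2. For the lower bound, G contains the cycle 0–5–1–3–2–6–4–0, so G is not a forest; only forests have treewidth ≤ 1, hence tw(G) ≥ 2. The upper and lower bounds meet at 2, so that is the treewidth.

Treewidth 2.
One optimal decomposition is:
Bags: B1 = {0, 1, 5}  B2 = {0, 1, 3}  B3 = {0, 2, 3}  B4 = {0, 2, 6}  B5 = {0, 4, 6}
Tree: B1–B2, B2–B3, B3–B4, B4–B5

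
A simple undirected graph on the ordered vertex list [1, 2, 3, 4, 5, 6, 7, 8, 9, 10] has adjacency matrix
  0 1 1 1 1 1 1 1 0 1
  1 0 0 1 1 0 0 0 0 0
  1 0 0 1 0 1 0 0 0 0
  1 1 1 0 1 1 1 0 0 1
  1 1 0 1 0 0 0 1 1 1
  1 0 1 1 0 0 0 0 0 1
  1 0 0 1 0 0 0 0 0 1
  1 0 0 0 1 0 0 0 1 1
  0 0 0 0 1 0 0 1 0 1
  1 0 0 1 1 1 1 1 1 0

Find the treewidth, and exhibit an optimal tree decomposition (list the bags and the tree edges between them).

Treewidth 3.
One such decomposition:
Bags: B1 = {1, 5, 8, 10}  B2 = {1, 4, 5, 10}  B3 = {1, 2, 4, 5}  B4 = {1, 4, 6, 10}  B5 = {1, 4, 7, 10}  B6 = {5, 8, 9, 10}  B7 = {1, 3, 4, 6}
Tree: B1–B2, B2–B3, B2–B4, B2–B5, B1–B6, B4–B7

Every bag has size at most 4, so the width is 4 − 1 = 3 and tw(G) ≤ 3. For the lower bound, the 4 vertices {1, 5, 8, 10} are pairwise adjacent, and any tree decomposition puts a clique entirely inside one bag — forcing width ≥ 3. Hence tw(G) = 3 exactly.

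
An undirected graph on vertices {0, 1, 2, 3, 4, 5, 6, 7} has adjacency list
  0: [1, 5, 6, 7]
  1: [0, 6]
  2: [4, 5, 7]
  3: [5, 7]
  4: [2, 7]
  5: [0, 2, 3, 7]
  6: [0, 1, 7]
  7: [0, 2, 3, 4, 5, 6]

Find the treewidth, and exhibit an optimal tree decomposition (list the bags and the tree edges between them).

Each bag holds 3 vertices, so the decomposition has width 2, which upper-bounds the treewidth. Conversely, {0, 1, 6} is a clique of size 3, and the vertices of any clique must share a bag in every tree decomposition; so some bag has ≥ 3 vertices and tw(G) ≥ 2. Combining the bounds, tw(G) = 2.

Treewidth 2.
One such decomposition:
Bags: B1 = {0, 5, 7}  B2 = {2, 5, 7}  B3 = {0, 6, 7}  B4 = {3, 5, 7}  B5 = {2, 4, 7}  B6 = {0, 1, 6}
Tree: B1–B2, B1–B3, B2–B4, B2–B5, B3–B6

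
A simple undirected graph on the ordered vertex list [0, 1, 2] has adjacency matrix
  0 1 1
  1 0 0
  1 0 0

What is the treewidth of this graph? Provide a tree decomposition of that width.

Each bag holds 2 vertices, so the decomposition has width 1, which upper-bounds the treewidth. G has an edge, so its treewidth is at least 1. Therefore the treewidth is 1.

Treewidth 1.
One optimal decomposition is:
Bags: B1 = {0, 1}  B2 = {0, 2}
Tree: B1–B2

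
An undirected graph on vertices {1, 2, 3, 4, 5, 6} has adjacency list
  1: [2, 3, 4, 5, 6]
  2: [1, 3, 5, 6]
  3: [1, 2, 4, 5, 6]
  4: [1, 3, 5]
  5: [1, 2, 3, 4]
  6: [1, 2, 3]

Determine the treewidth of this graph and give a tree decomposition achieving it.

The largest bag has 4 vertices, giving width 3; this decomposition certifies tw(G) ≤ 3. Conversely, {1, 2, 3, 5} is a clique of size 4, and the vertices of any clique must share a bag in every tree decomposition; so some bag has ≥ 4 vertices and tw(G) ≥ 3. Combining the bounds, tw(G) = 3.

Treewidth 3.
One such decomposition:
Bags: B1 = {1, 3, 4, 5}  B2 = {1, 2, 3, 5}  B3 = {1, 2, 3, 6}
Tree: B1–B2, B2–B3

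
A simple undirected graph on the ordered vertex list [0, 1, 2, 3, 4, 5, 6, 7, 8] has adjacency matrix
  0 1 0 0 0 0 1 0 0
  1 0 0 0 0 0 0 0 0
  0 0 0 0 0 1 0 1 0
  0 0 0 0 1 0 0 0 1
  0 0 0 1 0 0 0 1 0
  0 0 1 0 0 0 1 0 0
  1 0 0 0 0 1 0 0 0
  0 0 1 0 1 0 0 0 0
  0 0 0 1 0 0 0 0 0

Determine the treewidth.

1

A width-1 tree decomposition is:
Bags: B1 = {0, 1}  B2 = {0, 6}  B3 = {5, 6}  B4 = {2, 5}  B5 = {2, 7}  B6 = {4, 7}  B7 = {3, 4}  B8 = {3, 8}
Tree: B1–B2, B2–B3, B3–B4, B4–B5, B5–B6, B6–B7, B7–B8
The largest bag has 2 vertices, giving width 1; this decomposition certifies tw(G) ≤ 1. Any graph with an edge has treewidth ≥ 1, and G has the edge 1–0. The upper and lower bounds meet at 1, so that is the treewidth.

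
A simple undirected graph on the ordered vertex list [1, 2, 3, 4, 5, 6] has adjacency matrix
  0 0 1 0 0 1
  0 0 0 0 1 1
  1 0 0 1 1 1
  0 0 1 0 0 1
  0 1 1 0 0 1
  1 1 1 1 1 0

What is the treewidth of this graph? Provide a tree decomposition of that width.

Treewidth 2.
One optimal decomposition is:
Bags: B1 = {3, 5, 6}  B2 = {1, 3, 6}  B3 = {3, 4, 6}  B4 = {2, 5, 6}
Tree: B1–B2, B1–B3, B1–B4

Each bag holds 3 vertices, so the decomposition has width 2, which upper-bounds the treewidth. For the lower bound, the 3 vertices {2, 5, 6} are pairwise adjacent, and any tree decomposition puts a clique entirely inside one bag — forcing width ≥ 2. Therefore the treewidth is 2.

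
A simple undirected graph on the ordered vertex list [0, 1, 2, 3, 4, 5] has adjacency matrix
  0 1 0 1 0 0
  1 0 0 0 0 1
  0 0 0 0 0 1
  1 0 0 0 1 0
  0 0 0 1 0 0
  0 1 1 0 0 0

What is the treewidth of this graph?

A width-1 tree decomposition is:
Bags: B1 = {2, 5}  B2 = {1, 5}  B3 = {0, 1}  B4 = {0, 3}  B5 = {3, 4}
Tree: B1–B2, B2–B3, B3–B4, B4–B5
Every bag has size at most 2, so the width is 2 − 1 = 1 and tw(G) ≤ 1. G has an edge, so its treewidth is at least 1. Therefore the treewidth is 1.

1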